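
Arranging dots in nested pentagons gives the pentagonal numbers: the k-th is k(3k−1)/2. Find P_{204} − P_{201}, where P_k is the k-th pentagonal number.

204·(3·204 − 1)/2 = 62322 and 201·(3·201 − 1)/2 = 60501.
Difference: 62322 − 60501 = 1821.

1821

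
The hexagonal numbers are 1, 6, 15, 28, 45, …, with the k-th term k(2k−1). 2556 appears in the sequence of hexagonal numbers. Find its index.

36

Set n(2n−1) = 2556, giving 2n² − n − 2556 = 0.
So n = (1 + 143) / 4 = 144/4 = 36.
Check: 36·(2·36 − 1) = 2556. ✓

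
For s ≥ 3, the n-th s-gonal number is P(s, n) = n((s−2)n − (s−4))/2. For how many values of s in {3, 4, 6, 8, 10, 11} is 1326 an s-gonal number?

2

s = 3: P(3, 51) = 1326. ✓
s = 4: P(4, 36) = 1296 and P(4, 37) = 1369; 1326 is not s-gonal.
s = 6: P(6, 26) = 1326. ✓
s = 8: P(8, 21) = 1281 and P(8, 22) = 1408; 1326 is not s-gonal.
s = 10: P(10, 18) = 1242 and P(10, 19) = 1387; 1326 is not s-gonal.
s = 11: P(11, 17) = 1241 and P(11, 18) = 1395; 1326 is not s-gonal.
Hits: s ∈ {3, 6} → 2.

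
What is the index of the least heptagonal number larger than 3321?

37

Solve n(5n−3)/2 > 3321 for integer n.
The largest n with value ≤ 3321 is 36 (since 3186 ≤ 3321 < 3367), so the first above is n = 37, value 3367.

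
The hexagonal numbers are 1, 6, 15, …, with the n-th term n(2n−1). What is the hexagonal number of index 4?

4·(2·4 − 1) = 4·7 = 28.

28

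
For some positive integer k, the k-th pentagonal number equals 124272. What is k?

288

Set n(3n−1)/2 = 124272, giving 3n² − n − 248544 = 0.
So n = (1 + 1727) / 6 = 1728/6 = 288.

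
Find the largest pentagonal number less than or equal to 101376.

Solve n(3n−1)/2 ≤ 101376 for integer n.
n = 260 gives 101270 ≤ 101376, while n = 261 gives 102051 > 101376; so the answer is 101270.

101270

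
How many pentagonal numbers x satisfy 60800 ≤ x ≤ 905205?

The n-th pentagonal number is n(3n−1)/2.
Smallest index with value ≥ 60800: n = 202 (giving 61105).
Largest index with value ≤ 905205: n = 777 (giving 905205).
Indices 202 through 777: 576 terms.

576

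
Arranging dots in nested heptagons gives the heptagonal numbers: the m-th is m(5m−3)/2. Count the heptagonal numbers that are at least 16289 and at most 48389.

58

The n-th heptagonal number is n(5n−3)/2.
Smallest index with value ≥ 16289: n = 82 (giving 16687).
Largest index with value ≤ 48389: n = 139 (giving 48094).
Indices 82 through 139: 58 terms.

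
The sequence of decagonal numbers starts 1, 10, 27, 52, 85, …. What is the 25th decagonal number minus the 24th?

193

Consecutive decagonal numbers differ by 8n − 7: here 8·25 − 7 = 193.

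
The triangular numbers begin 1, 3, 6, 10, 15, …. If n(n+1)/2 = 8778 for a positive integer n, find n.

132

Set n(n+1)/2 = 8778, giving n² + n − 17556 = 0.
The discriminant is 1 + 8·8778 = 70225, and √70225 = 265.
So n = (-1 + 265) / 2 = 264/2 = 132.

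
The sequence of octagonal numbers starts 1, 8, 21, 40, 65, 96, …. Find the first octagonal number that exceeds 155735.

Solve n(3n−2) > 155735 for integer n.
The largest n with value ≤ 155735 is 228 (since 155496 ≤ 155735 < 156865), so the first above is n = 229, value 156865.

156865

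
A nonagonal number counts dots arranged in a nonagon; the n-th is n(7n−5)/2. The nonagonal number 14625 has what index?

65

Set n(7n−5)/2 = 14625, giving 7n² − 5n − 29250 = 0.
The discriminant is 25 + 56·14625 = 819025, and √819025 = 905.
So n = (5 + 905) / 14 = 910/14 = 65.
Check: 65·(7·65 − 5)/2 = 14625. ✓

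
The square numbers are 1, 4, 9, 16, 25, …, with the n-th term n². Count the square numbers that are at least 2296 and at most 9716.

The n-th square number is n².
Smallest index with value ≥ 2296: n = 48 (giving 2304).
Largest index with value ≤ 9716: n = 98 (giving 9604).
Indices 48 through 98: 51 terms.

51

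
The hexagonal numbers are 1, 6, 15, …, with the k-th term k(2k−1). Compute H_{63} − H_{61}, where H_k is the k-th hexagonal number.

494

63·(2·63 − 1) = 7875 and 61·(2·61 − 1) = 7381.
Difference: 7875 − 7381 = 494.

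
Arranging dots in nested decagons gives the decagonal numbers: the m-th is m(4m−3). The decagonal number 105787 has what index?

Set n(4n−3) = 105787, giving 4n² − 3n − 105787 = 0.
So n = (3 + 1301) / 8 = 1304/8 = 163.

163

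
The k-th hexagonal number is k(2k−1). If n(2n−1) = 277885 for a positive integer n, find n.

373

Set n(2n−1) = 277885, giving 2n² − n − 277885 = 0.
The discriminant is 1 + 8·277885 = 2223081, and √2223081 = 1491.
So n = (1 + 1491) / 4 = 1492/4 = 373.
Check: 373·(2·373 − 1) = 277885. ✓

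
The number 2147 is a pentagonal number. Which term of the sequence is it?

38

Set n(3n−1)/2 = 2147, giving 3n² − n − 4294 = 0.
The discriminant is 1 + 24·2147 = 51529, and √51529 = 227.
So n = (1 + 227) / 6 = 228/6 = 38.
Check: 38·(3·38 − 1)/2 = 2147. ✓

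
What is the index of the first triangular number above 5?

3

Solve n(n+1)/2 > 5 for integer n.
The largest n with value ≤ 5 is 2 (since 3 ≤ 5 < 6), so the first above is n = 3, value 6.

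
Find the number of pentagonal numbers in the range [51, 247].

8

The n-th pentagonal number is n(3n−1)/2.
Smallest index with value ≥ 51: n = 6 (giving 51).
Largest index with value ≤ 247: n = 13 (giving 247).
Indices 6 through 13: 8 terms.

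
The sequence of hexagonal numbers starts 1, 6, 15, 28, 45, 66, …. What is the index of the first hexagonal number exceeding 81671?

Solve n(2n−1) > 81671 for integer n.
The largest n with value ≤ 81671 is 202 (since 81406 ≤ 81671 < 82215), so the first above is n = 203, value 82215.

203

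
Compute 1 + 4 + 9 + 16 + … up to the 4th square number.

Σ_{i=1}^{4} i² = 4·5·9/6 = 30.

30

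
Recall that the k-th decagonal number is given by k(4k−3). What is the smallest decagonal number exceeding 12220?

12376

Solve n(4n−3) > 12220 for integer n.
The largest n with value ≤ 12220 is 55 (since 11935 ≤ 12220 < 12376), so the first above is n = 56, value 12376.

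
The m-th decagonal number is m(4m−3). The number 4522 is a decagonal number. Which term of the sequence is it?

Set n(4n−3) = 4522, giving 4n² − 3n − 4522 = 0.
The discriminant is 9 + 16·4522 = 72361, and √72361 = 269.
So n = (3 + 269) / 8 = 272/8 = 34.

34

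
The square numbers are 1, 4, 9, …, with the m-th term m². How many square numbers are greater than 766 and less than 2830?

The n-th square number is n².
Smallest index with value > 766: n = 28 (giving 784).
Largest index with value < 2830: n = 53 (giving 2809).
Indices 28 through 53: 26 terms.

26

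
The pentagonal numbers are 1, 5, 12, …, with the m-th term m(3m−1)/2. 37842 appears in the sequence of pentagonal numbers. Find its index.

159

Set n(3n−1)/2 = 37842, giving 3n² − n − 75684 = 0.
The discriminant is 1 + 24·37842 = 908209, and √908209 = 953.
So n = (1 + 953) / 6 = 954/6 = 159.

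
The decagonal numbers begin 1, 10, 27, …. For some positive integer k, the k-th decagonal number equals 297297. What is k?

273

Set n(4n−3) = 297297, giving 4n² − 3n − 297297 = 0.
So n = (3 + 2181) / 8 = 2184/8 = 273.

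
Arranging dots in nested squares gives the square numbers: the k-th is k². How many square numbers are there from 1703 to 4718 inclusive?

27

The n-th square number is n².
Smallest index with value ≥ 1703: n = 42 (giving 1764).
Largest index with value ≤ 4718: n = 68 (giving 4624).
Indices 42 through 68: 27 terms.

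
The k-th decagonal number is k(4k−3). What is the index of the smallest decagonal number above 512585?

359

Solve n(4n−3) > 512585 for integer n.
The largest n with value ≤ 512585 is 358 (since 511582 ≤ 512585 < 514447), so the first above is n = 359, value 514447.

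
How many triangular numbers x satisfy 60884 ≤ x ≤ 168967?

The n-th triangular number is n(n+1)/2.
Smallest index with value ≥ 60884: n = 349 (giving 61075).
Largest index with value ≤ 168967: n = 580 (giving 168490).
Indices 349 through 580: 232 terms.

232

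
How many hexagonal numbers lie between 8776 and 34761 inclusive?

66

The n-th hexagonal number is n(2n−1).
Smallest index with value ≥ 8776: n = 67 (giving 8911).
Largest index with value ≤ 34761: n = 132 (giving 34716).
Indices 67 through 132: 66 terms.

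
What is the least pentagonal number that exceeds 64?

70

Solve n(3n−1)/2 > 64 for integer n.
The largest n with value ≤ 64 is 6 (since 51 ≤ 64 < 70), so the first above is n = 7, value 70.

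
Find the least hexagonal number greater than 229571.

230860

Solve n(2n−1) > 229571 for integer n.
The largest n with value ≤ 229571 is 339 (since 229503 ≤ 229571 < 230860), so the first above is n = 340, value 230860.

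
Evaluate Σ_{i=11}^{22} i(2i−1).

Σ i(2i−1) = 2Σi² − Σi over i = 11..22.
Σi = 253 − 55 = 198 and Σi² = 3795 − 385 = 3410.
2·3410 − 1·198 = 6622.

6622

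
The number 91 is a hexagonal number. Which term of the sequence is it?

7

Set n(2n−1) = 91, giving 2n² − n − 91 = 0.
So n = (1 + 27) / 4 = 28/4 = 7.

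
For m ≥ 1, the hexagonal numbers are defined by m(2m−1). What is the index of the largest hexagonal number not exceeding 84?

Solve n(2n−1) ≤ 84 for integer n.
n = 6 gives 66 ≤ 84, while n = 7 gives 91 > 84; so the answer is index 6.

6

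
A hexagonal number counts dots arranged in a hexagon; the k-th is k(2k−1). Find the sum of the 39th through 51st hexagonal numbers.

Σ i(2i−1) = 2Σi² − Σi over i = 39..51.
Σi = 1326 − 741 = 585 and Σi² = 45526 − 19019 = 26507.
2·26507 − 1·585 = 52429.

52429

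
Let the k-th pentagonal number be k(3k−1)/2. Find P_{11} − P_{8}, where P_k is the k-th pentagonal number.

84

11·(3·11 − 1)/2 = 176 and 8·(3·8 − 1)/2 = 92.
Difference: 176 − 92 = 84.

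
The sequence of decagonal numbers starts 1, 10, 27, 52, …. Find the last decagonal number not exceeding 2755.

2626

Solve n(4n−3) ≤ 2755 for integer n.
n = 26 gives 2626 ≤ 2755, while n = 27 gives 2835 > 2755; so the answer is 2626.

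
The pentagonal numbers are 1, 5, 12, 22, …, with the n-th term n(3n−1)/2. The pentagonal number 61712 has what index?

Set n(3n−1)/2 = 61712, giving 3n² − n − 123424 = 0.
The discriminant is 1 + 24·61712 = 1481089, and √1481089 = 1217.
So n = (1 + 1217) / 6 = 1218/6 = 203.

203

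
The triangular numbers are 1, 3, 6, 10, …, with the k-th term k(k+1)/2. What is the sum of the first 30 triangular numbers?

Σ i(i+1)/2 = (Σi² + Σi) / 2 over i = 1..30.
Σi = 465 and Σi² = 9455.
(1·9455 + 1·465) / 2 = 9920/2 = 4960.

4960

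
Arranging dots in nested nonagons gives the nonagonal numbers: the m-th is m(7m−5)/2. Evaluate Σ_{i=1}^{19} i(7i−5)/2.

Σ i(7i−5)/2 = (7Σi² − 5Σi) / 2 over i = 1..19.
Σi = 190 and Σi² = 2470.
(7·2470 − 5·190) / 2 = 16340/2 = 8170.

8170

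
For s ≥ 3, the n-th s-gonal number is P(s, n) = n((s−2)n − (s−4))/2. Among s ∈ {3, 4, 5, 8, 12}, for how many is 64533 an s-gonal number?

s = 3: P(3, 358) = 64261 and P(3, 359) = 64620; 64533 is not s-gonal.
s = 4: P(4, 254) = 64516 and P(4, 255) = 65025; 64533 is not s-gonal.
s = 5: P(5, 207) = 64170 and P(5, 208) = 64792; 64533 is not s-gonal.
s = 8: P(8, 147) = 64533. ✓
s = 12: P(12, 114) = 64524 and P(12, 115) = 65665; 64533 is not s-gonal.
Hits: s ∈ {8} → 1.

1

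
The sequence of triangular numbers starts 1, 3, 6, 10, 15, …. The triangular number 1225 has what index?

Set n(n+1)/2 = 1225, giving n² + n − 2450 = 0.
So n = (-1 + 99) / 2 = 98/2 = 49.

49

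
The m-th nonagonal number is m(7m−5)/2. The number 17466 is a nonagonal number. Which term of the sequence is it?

Set n(7n−5)/2 = 17466, giving 7n² − 5n − 34932 = 0.
The discriminant is 25 + 56·17466 = 978121, and √978121 = 989.
So n = (5 + 989) / 14 = 994/14 = 71.
Check: 71·(7·71 − 5)/2 = 17466. ✓

71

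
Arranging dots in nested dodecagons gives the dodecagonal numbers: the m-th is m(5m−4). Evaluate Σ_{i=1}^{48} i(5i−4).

185416

Σ i(5i−4) = 5Σi² − 4Σi over i = 1..48.
Σi = 1176 and Σi² = 38024.
5·38024 − 4·1176 = 185416.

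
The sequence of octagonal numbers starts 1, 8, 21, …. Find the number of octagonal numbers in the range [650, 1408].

The n-th octagonal number is n(3n−2).
Smallest index with value ≥ 650: n = 16 (giving 736).
Largest index with value ≤ 1408: n = 22 (giving 1408).
Indices 16 through 22: 7 terms.

7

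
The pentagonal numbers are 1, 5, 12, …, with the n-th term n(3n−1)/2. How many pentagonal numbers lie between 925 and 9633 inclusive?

The n-th pentagonal number is n(3n−1)/2.
Smallest index with value ≥ 925: n = 25 (giving 925).
Largest index with value ≤ 9633: n = 80 (giving 9560).
Indices 25 through 80: 56 terms.

56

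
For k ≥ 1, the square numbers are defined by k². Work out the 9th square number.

The 9th square number is n² with n = 9.
9² = 81.

81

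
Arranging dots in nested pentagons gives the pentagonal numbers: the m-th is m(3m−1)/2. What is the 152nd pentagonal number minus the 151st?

454

Consecutive pentagonal numbers differ by 3n − 2: here 3·152 − 2 = 454.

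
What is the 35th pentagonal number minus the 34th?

Consecutive pentagonal numbers differ by 3n − 2: here 3·35 − 2 = 103.

103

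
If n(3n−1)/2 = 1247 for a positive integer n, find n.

29

Set n(3n−1)/2 = 1247, giving 3n² − n − 2494 = 0.
The discriminant is 1 + 24·1247 = 29929, and √29929 = 173.
So n = (1 + 173) / 6 = 174/6 = 29.
Check: 29·(3·29 − 1)/2 = 1247. ✓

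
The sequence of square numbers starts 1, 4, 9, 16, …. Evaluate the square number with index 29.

The 29th square number is n² with n = 29.
29² = 841.

841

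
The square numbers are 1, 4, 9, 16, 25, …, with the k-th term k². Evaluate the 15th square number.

225

The 15th square number is n² with n = 15.
15² = 225.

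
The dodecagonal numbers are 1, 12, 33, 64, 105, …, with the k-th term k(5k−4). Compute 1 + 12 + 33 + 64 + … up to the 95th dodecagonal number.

Σ i(5i−4) = 5Σi² − 4Σi over i = 1..95.
Σi = 4560 and Σi² = 290320.
5·290320 − 4·4560 = 1433360.

1433360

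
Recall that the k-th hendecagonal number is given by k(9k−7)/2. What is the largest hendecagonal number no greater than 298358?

Solve n(9n−7)/2 ≤ 298358 for integer n.
n = 257 gives 296321 ≤ 298358, while n = 258 gives 298635 > 298358; so the answer is 296321.

296321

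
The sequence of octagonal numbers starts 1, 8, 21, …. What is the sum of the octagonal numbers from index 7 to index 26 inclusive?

17670

Σ i(3i−2) = 3Σi² − 2Σi over i = 7..26.
Σi = 351 − 21 = 330 and Σi² = 6201 − 91 = 6110.
3·6110 − 2·330 = 17670.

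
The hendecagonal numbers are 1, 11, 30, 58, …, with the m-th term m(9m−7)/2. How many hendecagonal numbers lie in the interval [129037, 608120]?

199

The n-th hendecagonal number is n(9n−7)/2.
Smallest index with value ≥ 129037: n = 170 (giving 129455).
Largest index with value ≤ 608120: n = 368 (giving 608120).
Indices 170 through 368: 199 terms.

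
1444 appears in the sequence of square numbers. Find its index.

38

We need n² = 1444, so n = √1444 = 38.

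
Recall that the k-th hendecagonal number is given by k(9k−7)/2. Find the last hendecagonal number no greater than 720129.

718600

Solve n(9n−7)/2 ≤ 720129 for integer n.
n = 400 gives 718600 ≤ 720129, while n = 401 gives 722201 > 720129; so the answer is 718600.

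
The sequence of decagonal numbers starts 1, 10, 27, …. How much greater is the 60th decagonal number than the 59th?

Consecutive decagonal numbers differ by 8n − 7: here 8·60 − 7 = 473.

473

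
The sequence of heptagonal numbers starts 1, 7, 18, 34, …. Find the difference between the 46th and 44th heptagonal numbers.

46·(5·46 − 3)/2 = 5221 and 44·(5·44 − 3)/2 = 4774.
Difference: 5221 − 4774 = 447.

447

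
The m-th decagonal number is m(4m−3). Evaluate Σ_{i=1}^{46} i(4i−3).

Σ i(4i−3) = 4Σi² − 3Σi over i = 1..46.
Σi = 1081 and Σi² = 33511.
4·33511 − 3·1081 = 130801.

130801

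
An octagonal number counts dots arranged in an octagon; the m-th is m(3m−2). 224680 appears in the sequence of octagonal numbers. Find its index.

Set n(3n−2) = 224680, giving 3n² − 2n − 224680 = 0.
So n = (2 + 1642) / 6 = 1644/6 = 274.

274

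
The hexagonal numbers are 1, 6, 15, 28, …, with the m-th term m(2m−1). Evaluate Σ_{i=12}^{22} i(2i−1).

Σ i(2i−1) = 2Σi² − Σi over i = 12..22.
Σi = 253 − 66 = 187 and Σi² = 3795 − 506 = 3289.
2·3289 − 1·187 = 6391.

6391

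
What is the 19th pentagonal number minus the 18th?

55

Consecutive pentagonal numbers differ by 3n − 2: here 3·19 − 2 = 55.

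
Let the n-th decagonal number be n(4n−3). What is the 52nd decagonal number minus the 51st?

Consecutive decagonal numbers differ by 8n − 7: here 8·52 − 7 = 409.

409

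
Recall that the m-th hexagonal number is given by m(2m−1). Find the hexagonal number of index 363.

263175

The 363rd hexagonal number is n(2n−1) with n = 363.
363·(2·363 − 1) = 363·725 = 263175.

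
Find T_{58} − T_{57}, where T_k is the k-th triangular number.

58

Consecutive triangular numbers differ by n: T_{58} − T_{57} = 58.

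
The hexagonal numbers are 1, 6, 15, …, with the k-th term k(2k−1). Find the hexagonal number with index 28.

1540

The 28th hexagonal number is n(2n−1) with n = 28.
28·(2·28 − 1) = 28·55 = 1540.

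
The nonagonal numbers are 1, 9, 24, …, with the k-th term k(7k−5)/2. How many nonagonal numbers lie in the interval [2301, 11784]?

The n-th nonagonal number is n(7n−5)/2.
Smallest index with value ≥ 2301: n = 26 (giving 2301).
Largest index with value ≤ 11784: n = 58 (giving 11629).
Indices 26 through 58: 33 terms.

33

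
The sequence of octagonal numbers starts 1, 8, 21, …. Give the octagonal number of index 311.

289541

The 311th octagonal number is n(3n−2) with n = 311.
311·(3·311 − 2) = 311·931 = 289541.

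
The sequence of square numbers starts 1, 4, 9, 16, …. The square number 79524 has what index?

282

We need n² = 79524, so n = √79524 = 282.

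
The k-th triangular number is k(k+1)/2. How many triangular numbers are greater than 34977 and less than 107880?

The n-th triangular number is n(n+1)/2.
Smallest index with value > 34977: n = 264 (giving 34980).
Largest index with value < 107880: n = 463 (giving 107416).
Indices 264 through 463: 200 terms.

200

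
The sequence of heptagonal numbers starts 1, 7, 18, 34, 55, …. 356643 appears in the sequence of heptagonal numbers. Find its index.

378

Set n(5n−3)/2 = 356643, giving 5n² − 3n − 713286 = 0.
The discriminant is 9 + 40·356643 = 14265729, and √14265729 = 3777.
So n = (3 + 3777) / 10 = 3780/10 = 378.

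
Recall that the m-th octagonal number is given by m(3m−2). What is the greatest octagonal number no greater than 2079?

Solve n(3n−2) ≤ 2079 for integer n.
n = 26 gives 1976 ≤ 2079, while n = 27 gives 2133 > 2079; so the answer is 1976.

1976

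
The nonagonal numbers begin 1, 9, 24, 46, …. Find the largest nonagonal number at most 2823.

2674

Solve n(7n−5)/2 ≤ 2823 for integer n.
n = 28 gives 2674 ≤ 2823, while n = 29 gives 2871 > 2823; so the answer is 2674.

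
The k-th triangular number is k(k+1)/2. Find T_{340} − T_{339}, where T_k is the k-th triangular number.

Consecutive triangular numbers differ by n: T_{340} − T_{339} = 340.

340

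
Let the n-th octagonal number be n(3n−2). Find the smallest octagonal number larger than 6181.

Solve n(3n−2) > 6181 for integer n.
The largest n with value ≤ 6181 is 45 (since 5985 ≤ 6181 < 6256), so the first above is n = 46, value 6256.

6256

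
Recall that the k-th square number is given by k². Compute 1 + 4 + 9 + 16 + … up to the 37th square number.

Σ_{i=1}^{37} i² = 37·38·75/6 = 17575.

17575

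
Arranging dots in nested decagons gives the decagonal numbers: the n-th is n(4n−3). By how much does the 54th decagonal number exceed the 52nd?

842

54·(4·54 − 3) = 11502 and 52·(4·52 − 3) = 10660.
Difference: 11502 − 10660 = 842.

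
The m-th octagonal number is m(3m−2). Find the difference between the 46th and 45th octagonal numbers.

271

Consecutive octagonal numbers differ by 6n − 5: here 6·46 − 5 = 271.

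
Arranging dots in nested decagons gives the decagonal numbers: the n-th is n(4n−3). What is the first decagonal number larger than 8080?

8326

Solve n(4n−3) > 8080 for integer n.
The largest n with value ≤ 8080 is 45 (since 7965 ≤ 8080 < 8326), so the first above is n = 46, value 8326.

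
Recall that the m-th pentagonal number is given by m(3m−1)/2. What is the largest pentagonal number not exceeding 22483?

22265

Solve n(3n−1)/2 ≤ 22483 for integer n.
n = 122 gives 22265 ≤ 22483, while n = 123 gives 22632 > 22483; so the answer is 22265.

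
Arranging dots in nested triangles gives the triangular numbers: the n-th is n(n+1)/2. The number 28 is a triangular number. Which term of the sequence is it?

7

Set n(n+1)/2 = 28, giving n² + n − 56 = 0.
The discriminant is 1 + 8·28 = 225, and √225 = 15.
So n = (-1 + 15) / 2 = 14/2 = 7.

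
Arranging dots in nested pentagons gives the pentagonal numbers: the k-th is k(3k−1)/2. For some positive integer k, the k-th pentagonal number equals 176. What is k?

11

Set n(3n−1)/2 = 176, giving 3n² − n − 352 = 0.
The discriminant is 1 + 24·176 = 4225, and √4225 = 65.
So n = (1 + 65) / 6 = 66/6 = 11.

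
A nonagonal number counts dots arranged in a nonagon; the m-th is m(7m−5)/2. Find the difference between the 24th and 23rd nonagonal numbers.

Consecutive nonagonal numbers differ by 7n − 6: here 7·24 − 6 = 162.

162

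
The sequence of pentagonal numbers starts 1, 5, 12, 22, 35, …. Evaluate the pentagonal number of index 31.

1426

The 31st pentagonal number is n(3n−1)/2 with n = 31.
31·(3·31 − 1)/2 = 31·92/2 = 31·46 = 1426.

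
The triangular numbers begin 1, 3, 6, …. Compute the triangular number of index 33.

561

33·34/2 = 1122/2 = 561.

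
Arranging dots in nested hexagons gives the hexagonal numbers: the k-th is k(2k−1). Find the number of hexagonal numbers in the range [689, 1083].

The n-th hexagonal number is n(2n−1).
Smallest index with value ≥ 689: n = 19 (giving 703).
Largest index with value ≤ 1083: n = 23 (giving 1035).
Indices 19 through 23: 5 terms.

5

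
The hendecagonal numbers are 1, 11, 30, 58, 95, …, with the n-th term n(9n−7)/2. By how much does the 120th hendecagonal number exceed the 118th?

120·(9·120 − 7)/2 = 64380 and 118·(9·118 − 7)/2 = 62245.
Difference: 64380 − 62245 = 2135.

2135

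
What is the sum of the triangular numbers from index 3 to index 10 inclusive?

216

Σ i(i+1)/2 = (Σi² + Σi) / 2 over i = 3..10.
Σi = 55 − 3 = 52 and Σi² = 385 − 5 = 380.
(1·380 + 1·52) / 2 = 432/2 = 216.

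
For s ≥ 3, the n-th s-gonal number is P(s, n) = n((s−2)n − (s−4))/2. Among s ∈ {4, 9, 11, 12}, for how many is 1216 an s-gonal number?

2

s = 4: P(4, 34) = 1156 and P(4, 35) = 1225; 1216 is not s-gonal.
s = 9: P(9, 19) = 1216. ✓
s = 11: P(11, 16) = 1096 and P(11, 17) = 1241; 1216 is not s-gonal.
s = 12: P(12, 16) = 1216. ✓
Hits: s ∈ {9, 12} → 2.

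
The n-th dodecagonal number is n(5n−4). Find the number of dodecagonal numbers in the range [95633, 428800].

155

The n-th dodecagonal number is n(5n−4).
Smallest index with value ≥ 95633: n = 139 (giving 96049).
Largest index with value ≤ 428800: n = 293 (giving 428073).
Indices 139 through 293: 155 terms.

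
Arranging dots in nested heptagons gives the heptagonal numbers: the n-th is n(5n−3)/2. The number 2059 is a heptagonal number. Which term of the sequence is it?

29

Set n(5n−3)/2 = 2059, giving 5n² − 3n − 4118 = 0.
The discriminant is 9 + 40·2059 = 82369, and √82369 = 287.
So n = (3 + 287) / 10 = 290/10 = 29.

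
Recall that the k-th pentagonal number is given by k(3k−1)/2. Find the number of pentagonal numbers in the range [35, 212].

The n-th pentagonal number is n(3n−1)/2.
Smallest index with value ≥ 35: n = 5 (giving 35).
Largest index with value ≤ 212: n = 12 (giving 210).
Indices 5 through 12: 8 terms.

8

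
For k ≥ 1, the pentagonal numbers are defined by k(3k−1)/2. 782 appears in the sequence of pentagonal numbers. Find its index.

23

Set n(3n−1)/2 = 782, giving 3n² − n − 1564 = 0.
So n = (1 + 137) / 6 = 138/6 = 23.
Check: 23·(3·23 − 1)/2 = 782. ✓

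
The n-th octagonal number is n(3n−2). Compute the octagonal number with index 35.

The 35th octagonal number is n(3n−2) with n = 35.
35·(3·35 − 2) = 35·103 = 3605.

3605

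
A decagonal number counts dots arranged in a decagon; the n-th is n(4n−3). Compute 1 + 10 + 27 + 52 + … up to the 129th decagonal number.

2870465

Σ i(4i−3) = 4Σi² − 3Σi over i = 1..129.
Σi = 8385 and Σi² = 723905.
4·723905 − 3·8385 = 2870465.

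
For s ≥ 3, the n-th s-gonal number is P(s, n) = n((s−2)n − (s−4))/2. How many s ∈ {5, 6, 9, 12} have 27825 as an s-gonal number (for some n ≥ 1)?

1

s = 5: P(5, 136) = 27676 and P(5, 137) = 28085; 27825 is not s-gonal.
s = 6: P(6, 118) = 27730 and P(6, 119) = 28203; 27825 is not s-gonal.
s = 9: P(9, 89) = 27501 and P(9, 90) = 28125; 27825 is not s-gonal.
s = 12: P(12, 75) = 27825. ✓
Hits: s ∈ {12} → 1.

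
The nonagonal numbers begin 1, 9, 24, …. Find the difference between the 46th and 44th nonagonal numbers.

625

46·(7·46 − 5)/2 = 7291 and 44·(7·44 − 5)/2 = 6666.
Difference: 7291 − 6666 = 625.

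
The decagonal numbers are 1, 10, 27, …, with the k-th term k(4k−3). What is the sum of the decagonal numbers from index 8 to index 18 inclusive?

Σ i(4i−3) = 4Σi² − 3Σi over i = 8..18.
Σi = 171 − 28 = 143 and Σi² = 2109 − 140 = 1969.
4·1969 − 3·143 = 7447.

7447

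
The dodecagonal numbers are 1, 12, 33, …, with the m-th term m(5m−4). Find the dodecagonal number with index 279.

388089

The 279th dodecagonal number is n(5n−4) with n = 279.
279·(5·279 − 4) = 279·1391 = 388089.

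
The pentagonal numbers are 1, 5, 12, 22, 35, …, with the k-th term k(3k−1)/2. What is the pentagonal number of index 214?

68587

The 214th pentagonal number is n(3n−1)/2 with n = 214.
214·(3·214 − 1)/2 = 214·641/2 = 68587.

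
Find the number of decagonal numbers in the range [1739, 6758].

The n-th decagonal number is n(4n−3).
Smallest index with value ≥ 1739: n = 22 (giving 1870).
Largest index with value ≤ 6758: n = 41 (giving 6601).
Indices 22 through 41: 20 terms.

20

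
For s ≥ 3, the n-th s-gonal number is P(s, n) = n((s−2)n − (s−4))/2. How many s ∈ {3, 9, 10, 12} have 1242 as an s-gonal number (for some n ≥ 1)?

1

s = 3: P(3, 49) = 1225 and P(3, 50) = 1275; 1242 is not s-gonal.
s = 9: P(9, 19) = 1216 and P(9, 20) = 1350; 1242 is not s-gonal.
s = 10: P(10, 18) = 1242. ✓
s = 12: P(12, 16) = 1216 and P(12, 17) = 1377; 1242 is not s-gonal.
Hits: s ∈ {10} → 1.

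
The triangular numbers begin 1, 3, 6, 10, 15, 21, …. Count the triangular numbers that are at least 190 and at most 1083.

28

The n-th triangular number is n(n+1)/2.
Smallest index with value ≥ 190: n = 19 (giving 190).
Largest index with value ≤ 1083: n = 46 (giving 1081).
Indices 19 through 46: 28 terms.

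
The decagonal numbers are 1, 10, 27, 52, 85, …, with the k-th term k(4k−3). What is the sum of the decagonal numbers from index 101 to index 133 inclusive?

Σ i(4i−3) = 4Σi² − 3Σi over i = 101..133.
Σi = 8911 − 5050 = 3861 and Σi² = 793079 − 338350 = 454729.
4·454729 − 3·3861 = 1807333.

1807333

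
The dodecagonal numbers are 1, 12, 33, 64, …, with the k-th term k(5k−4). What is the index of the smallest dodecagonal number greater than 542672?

330

Solve n(5n−4) > 542672 for integer n.
The largest n with value ≤ 542672 is 329 (since 539889 ≤ 542672 < 543180), so the first above is n = 330, value 543180.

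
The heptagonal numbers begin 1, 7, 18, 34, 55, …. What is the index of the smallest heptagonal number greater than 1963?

29

Solve n(5n−3)/2 > 1963 for integer n.
The largest n with value ≤ 1963 is 28 (since 1918 ≤ 1963 < 2059), so the first above is n = 29, value 2059.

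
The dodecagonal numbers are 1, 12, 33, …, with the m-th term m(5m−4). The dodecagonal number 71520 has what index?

120

Set n(5n−4) = 71520, giving 5n² − 4n − 71520 = 0.
The discriminant is 16 + 20·71520 = 1430416, and √1430416 = 1196.
So n = (4 + 1196) / 10 = 1200/10 = 120.
Check: 120·(5·120 − 4) = 71520. ✓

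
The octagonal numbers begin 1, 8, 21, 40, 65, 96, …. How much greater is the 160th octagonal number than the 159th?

Consecutive octagonal numbers differ by 6n − 5: here 6·160 − 5 = 955.

955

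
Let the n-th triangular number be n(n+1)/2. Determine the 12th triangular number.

78

The 12th triangular number is n(n+1)/2 with n = 12.
12·13/2 = 156/2 = 78.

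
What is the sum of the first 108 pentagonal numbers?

635688

Σ i(3i−1)/2 = (3Σi² − Σi) / 2 over i = 1..108.
Σi = 5886 and Σi² = 425754.
(3·425754 − 1·5886) / 2 = 1271376/2 = 635688.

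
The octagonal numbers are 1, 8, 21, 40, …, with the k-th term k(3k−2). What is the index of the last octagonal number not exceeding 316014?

Solve n(3n−2) ≤ 316014 for integer n.
n = 324 gives 314280 ≤ 316014, while n = 325 gives 316225 > 316014; so the answer is index 324.

324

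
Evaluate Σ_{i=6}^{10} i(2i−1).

620

Σ i(2i−1) = 2Σi² − Σi over i = 6..10.
Σi = 55 − 15 = 40 and Σi² = 385 − 55 = 330.
2·330 − 1·40 = 620.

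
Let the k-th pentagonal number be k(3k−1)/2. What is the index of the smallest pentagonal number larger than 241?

Solve n(3n−1)/2 > 241 for integer n.
The largest n with value ≤ 241 is 12 (since 210 ≤ 241 < 247), so the first above is n = 13, value 247.

13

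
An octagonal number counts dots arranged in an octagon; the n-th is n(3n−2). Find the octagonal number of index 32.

The 32nd octagonal number is n(3n−2) with n = 32.
32·(3·32 − 2) = 32·94 = 3008.

3008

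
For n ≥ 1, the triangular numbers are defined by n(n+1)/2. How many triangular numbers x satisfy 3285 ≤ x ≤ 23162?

The n-th triangular number is n(n+1)/2.
Smallest index with value ≥ 3285: n = 81 (giving 3321).
Largest index with value ≤ 23162: n = 214 (giving 23005).
Indices 81 through 214: 134 terms.

134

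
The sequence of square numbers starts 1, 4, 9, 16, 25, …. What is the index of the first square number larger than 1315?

37

Solve n² > 1315 for integer n.
The largest n with value ≤ 1315 is 36 (since 1296 ≤ 1315 < 1369), so the first above is n = 37, value 1369.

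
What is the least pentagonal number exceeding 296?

330

Solve n(3n−1)/2 > 296 for integer n.
The largest n with value ≤ 296 is 14 (since 287 ≤ 296 < 330), so the first above is n = 15, value 330.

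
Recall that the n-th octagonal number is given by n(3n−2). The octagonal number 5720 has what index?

44

Set n(3n−2) = 5720, giving 3n² − 2n − 5720 = 0.
The discriminant is 4 + 12·5720 = 68644, and √68644 = 262.
So n = (2 + 262) / 6 = 264/6 = 44.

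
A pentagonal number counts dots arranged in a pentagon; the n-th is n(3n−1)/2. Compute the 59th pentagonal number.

59·(3·59 − 1)/2 = 59·176/2 = 59·88 = 5192.

5192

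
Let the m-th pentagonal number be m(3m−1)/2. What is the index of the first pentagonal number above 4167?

Solve n(3n−1)/2 > 4167 for integer n.
The largest n with value ≤ 4167 is 52 (since 4030 ≤ 4167 < 4187), so the first above is n = 53, value 4187.

53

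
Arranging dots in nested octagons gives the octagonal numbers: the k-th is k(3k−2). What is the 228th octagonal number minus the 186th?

52080

228·(3·228 − 2) = 155496 and 186·(3·186 − 2) = 103416.
Difference: 155496 − 103416 = 52080.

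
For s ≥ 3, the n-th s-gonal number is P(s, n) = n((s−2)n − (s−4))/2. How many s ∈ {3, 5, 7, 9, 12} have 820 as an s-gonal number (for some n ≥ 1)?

1

s = 3: P(3, 40) = 820. ✓
s = 5: P(5, 23) = 782 and P(5, 24) = 852; 820 is not s-gonal.
s = 7: P(7, 18) = 783 and P(7, 19) = 874; 820 is not s-gonal.
s = 9: P(9, 15) = 750 and P(9, 16) = 856; 820 is not s-gonal.
s = 12: P(12, 13) = 793 and P(12, 14) = 924; 820 is not s-gonal.
Hits: s ∈ {3} → 1.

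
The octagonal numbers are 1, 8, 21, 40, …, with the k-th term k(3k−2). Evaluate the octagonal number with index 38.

38·(3·38 − 2) = 38·112 = 4256.

4256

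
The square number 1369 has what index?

We need n² = 1369, so n = √1369 = 37.
Check: 37² = 1369. ✓

37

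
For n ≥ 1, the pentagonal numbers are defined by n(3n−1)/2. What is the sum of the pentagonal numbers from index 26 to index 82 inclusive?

270921

Σ i(3i−1)/2 = (3Σi² − Σi) / 2 over i = 26..82.
Σi = 3403 − 325 = 3078 and Σi² = 187165 − 5525 = 181640.
(3·181640 − 1·3078) / 2 = 541842/2 = 270921.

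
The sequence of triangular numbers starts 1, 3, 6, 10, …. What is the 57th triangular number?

1653

The 57th triangular number is n(n+1)/2 with n = 57.
57·58/2 = 3306/2 = 1653.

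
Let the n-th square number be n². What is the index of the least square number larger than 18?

Solve n² > 18 for integer n.
The largest n with value ≤ 18 is 4 (since 16 ≤ 18 < 25), so the first above is n = 5, value 25.

5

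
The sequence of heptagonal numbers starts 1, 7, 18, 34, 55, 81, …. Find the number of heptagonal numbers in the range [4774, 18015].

The n-th heptagonal number is n(5n−3)/2.
Smallest index with value ≥ 4774: n = 44 (giving 4774).
Largest index with value ≤ 18015: n = 85 (giving 17935).
Indices 44 through 85: 42 terms.

42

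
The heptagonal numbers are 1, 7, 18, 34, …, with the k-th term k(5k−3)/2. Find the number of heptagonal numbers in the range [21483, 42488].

38

The n-th heptagonal number is n(5n−3)/2.
Smallest index with value ≥ 21483: n = 93 (giving 21483).
Largest index with value ≤ 42488: n = 130 (giving 42055).
Indices 93 through 130: 38 terms.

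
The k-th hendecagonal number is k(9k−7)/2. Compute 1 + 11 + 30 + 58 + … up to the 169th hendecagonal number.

Σ i(9i−7)/2 = (9Σi² − 7Σi) / 2 over i = 1..169.
Σi = 14365 and Σi² = 1623245.
(9·1623245 − 7·14365) / 2 = 14508650/2 = 7254325.

7254325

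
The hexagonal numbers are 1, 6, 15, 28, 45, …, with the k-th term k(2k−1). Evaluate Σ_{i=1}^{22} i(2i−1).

Σ i(2i−1) = 2Σi² − Σi over i = 1..22.
Σi = 253 and Σi² = 3795.
2·3795 − 1·253 = 7337.

7337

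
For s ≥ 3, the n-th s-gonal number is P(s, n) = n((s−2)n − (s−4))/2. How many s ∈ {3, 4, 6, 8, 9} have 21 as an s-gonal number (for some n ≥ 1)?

s = 3: P(3, 6) = 21. ✓
s = 4: P(4, 4) = 16 and P(4, 5) = 25; 21 is not s-gonal.
s = 6: P(6, 3) = 15 and P(6, 4) = 28; 21 is not s-gonal.
s = 8: P(8, 3) = 21. ✓
s = 9: P(9, 2) = 9 and P(9, 3) = 24; 21 is not s-gonal.
Hits: s ∈ {3, 8} → 2.

2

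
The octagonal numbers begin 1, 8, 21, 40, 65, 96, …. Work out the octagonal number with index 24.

1680

The 24th octagonal number is n(3n−2) with n = 24.
24·(3·24 − 2) = 24·70 = 1680.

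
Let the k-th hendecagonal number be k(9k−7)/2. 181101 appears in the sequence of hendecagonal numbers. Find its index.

Set n(9n−7)/2 = 181101, giving 9n² − 7n − 362202 = 0.
So n = (7 + 3611) / 18 = 3618/18 = 201.

201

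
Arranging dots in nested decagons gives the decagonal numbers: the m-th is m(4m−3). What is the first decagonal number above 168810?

169126

Solve n(4n−3) > 168810 for integer n.
The largest n with value ≤ 168810 is 205 (since 167485 ≤ 168810 < 169126), so the first above is n = 206, value 169126.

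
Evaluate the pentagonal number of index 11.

The 11th pentagonal number is n(3n−1)/2 with n = 11.
11·(3·11 − 1)/2 = 11·32/2 = 11·16 = 176.

176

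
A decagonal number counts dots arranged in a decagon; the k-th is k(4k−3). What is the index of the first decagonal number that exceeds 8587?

Solve n(4n−3) > 8587 for integer n.
The largest n with value ≤ 8587 is 46 (since 8326 ≤ 8587 < 8695), so the first above is n = 47, value 8695.

47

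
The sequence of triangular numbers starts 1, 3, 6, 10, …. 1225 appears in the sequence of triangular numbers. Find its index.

49

Set n(n+1)/2 = 1225, giving n² + n − 2450 = 0.
The discriminant is 1 + 8·1225 = 9801, and √9801 = 99.
So n = (-1 + 99) / 2 = 98/2 = 49.
Check: 49·50/2 = 1225. ✓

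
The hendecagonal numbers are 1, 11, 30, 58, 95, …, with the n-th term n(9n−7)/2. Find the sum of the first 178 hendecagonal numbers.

Σ i(9i−7)/2 = (9Σi² − 7Σi) / 2 over i = 1..178.
Σi = 15931 and Σi² = 1895789.
(9·1895789 − 7·15931) / 2 = 16950584/2 = 8475292.

8475292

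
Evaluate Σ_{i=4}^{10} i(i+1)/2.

Σ i(i+1)/2 = (Σi² + Σi) / 2 over i = 4..10.
Σi = 55 − 6 = 49 and Σi² = 385 − 14 = 371.
(1·371 + 1·49) / 2 = 420/2 = 210.

210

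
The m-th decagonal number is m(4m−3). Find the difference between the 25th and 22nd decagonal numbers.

555

25·(4·25 − 3) = 2425 and 22·(4·22 − 3) = 1870.
Difference: 2425 − 1870 = 555.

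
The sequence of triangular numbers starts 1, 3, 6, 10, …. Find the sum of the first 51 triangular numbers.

Σ i(i+1)/2 = (Σi² + Σi) / 2 over i = 1..51.
Σi = 1326 and Σi² = 45526.
(1·45526 + 1·1326) / 2 = 46852/2 = 23426.

23426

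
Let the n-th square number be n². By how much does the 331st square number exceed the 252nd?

46057

331² = 109561 and 252² = 63504.
Difference: 109561 − 63504 = 46057.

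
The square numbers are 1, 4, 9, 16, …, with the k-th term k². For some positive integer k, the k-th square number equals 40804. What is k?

We need n² = 40804, so n = √40804 = 202.

202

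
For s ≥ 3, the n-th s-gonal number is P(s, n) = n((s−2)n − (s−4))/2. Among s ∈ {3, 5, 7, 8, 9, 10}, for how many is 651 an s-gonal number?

2

s = 3: P(3, 35) = 630 and P(3, 36) = 666; 651 is not s-gonal.
s = 5: P(5, 21) = 651. ✓
s = 7: P(7, 16) = 616 and P(7, 17) = 697; 651 is not s-gonal.
s = 8: P(8, 15) = 645 and P(8, 16) = 736; 651 is not s-gonal.
s = 9: P(9, 14) = 651. ✓
s = 10: P(10, 13) = 637 and P(10, 14) = 742; 651 is not s-gonal.
Hits: s ∈ {5, 9} → 2.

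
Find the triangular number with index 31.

The 31st triangular number is n(n+1)/2 with n = 31.
31·32/2 = 992/2 = 496.

496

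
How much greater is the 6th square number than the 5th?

11

n² − (n−1)² = 2n − 1, so 6² − 5² = 2·6 − 1 = 11.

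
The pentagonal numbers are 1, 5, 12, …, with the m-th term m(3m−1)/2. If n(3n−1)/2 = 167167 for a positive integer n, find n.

334

Set n(3n−1)/2 = 167167, giving 3n² − n − 334334 = 0.
The discriminant is 1 + 24·167167 = 4012009, and √4012009 = 2003.
So n = (1 + 2003) / 6 = 2004/6 = 334.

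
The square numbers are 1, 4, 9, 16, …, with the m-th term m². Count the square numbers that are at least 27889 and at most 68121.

The n-th square number is n².
Smallest index with value ≥ 27889: n = 167 (giving 27889).
Largest index with value ≤ 68121: n = 261 (giving 68121).
Indices 167 through 261: 95 terms.

95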